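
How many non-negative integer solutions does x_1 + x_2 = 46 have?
C(46+2-1, 2-1) = C(47, 1) = 47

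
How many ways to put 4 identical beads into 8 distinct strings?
C(4+8-1, 8-1) = C(11, 7) = 330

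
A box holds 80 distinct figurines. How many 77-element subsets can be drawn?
C(80,77) = 80!/(77!×3!) = 82160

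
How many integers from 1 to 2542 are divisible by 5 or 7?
⌊2542/5⌋ + ⌊2542/7⌋ - ⌊2542/35⌋ = 508 + 363 - 72 = 799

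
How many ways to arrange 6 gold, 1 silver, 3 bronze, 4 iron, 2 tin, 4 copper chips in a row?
20! / (6! × 1! × 3! × 4! × 2! × 4!) = 488864376000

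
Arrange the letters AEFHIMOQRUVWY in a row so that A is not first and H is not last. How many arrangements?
By inclusion-exclusion: 13! - 2×(13-1)! + (13-2)! = 6227020800 - 958003200 + 39916800 = 5308934400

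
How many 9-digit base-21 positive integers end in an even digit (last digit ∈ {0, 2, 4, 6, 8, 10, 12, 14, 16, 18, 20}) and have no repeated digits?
Last∈{0,2,4,6,8,10,12,14,16,18,20}. Last=0: 5079110400. Last nonzero: 10×19×P(19,7) = 48251548800. Total = 53330659200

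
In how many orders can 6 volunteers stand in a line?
6! = 720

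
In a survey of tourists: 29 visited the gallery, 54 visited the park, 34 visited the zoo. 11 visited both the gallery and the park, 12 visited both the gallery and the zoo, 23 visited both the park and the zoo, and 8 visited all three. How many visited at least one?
|A∪B∪C| = 29+54+34-11-12-23+8 = 79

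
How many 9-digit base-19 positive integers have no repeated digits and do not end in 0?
Last digit: 18 nonzero choices. First digit: 17 (nonzero, ≠last). Middle 7: P(17,7) = 98017920. Total = 29993483520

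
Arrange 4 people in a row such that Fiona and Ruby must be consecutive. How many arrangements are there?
Treat the 2 as one block: (4-2+1)! × 2! = 6 × 2 = 12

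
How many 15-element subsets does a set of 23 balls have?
C(23,15) = 23!/(15!×8!) = 490314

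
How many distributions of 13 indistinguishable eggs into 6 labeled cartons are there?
C(13+6-1, 6-1) = C(18, 5) = 8568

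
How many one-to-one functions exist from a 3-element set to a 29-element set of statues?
P(29,3) = 29!/(29-3)! = 21924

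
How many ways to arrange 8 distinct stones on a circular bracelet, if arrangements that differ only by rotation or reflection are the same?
(8-1)!/2 = 5040/2 = 2520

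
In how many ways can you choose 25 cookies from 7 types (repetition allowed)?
C(25+7-1, 7-1) = C(31, 6) = 736281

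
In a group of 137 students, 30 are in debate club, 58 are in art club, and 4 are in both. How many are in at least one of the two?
|A∪B| = |A| + |B| - |A∩B| = 30 + 58 - 4 = 84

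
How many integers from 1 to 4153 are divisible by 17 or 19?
⌊4153/17⌋ + ⌊4153/19⌋ - ⌊4153/323⌋ = 244 + 218 - 12 = 450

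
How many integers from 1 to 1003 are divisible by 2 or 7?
⌊1003/2⌋ + ⌊1003/7⌋ - ⌊1003/14⌋ = 501 + 143 - 71 = 573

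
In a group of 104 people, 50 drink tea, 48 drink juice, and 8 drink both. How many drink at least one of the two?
|A∪B| = |A| + |B| - |A∩B| = 50 + 48 - 8 = 90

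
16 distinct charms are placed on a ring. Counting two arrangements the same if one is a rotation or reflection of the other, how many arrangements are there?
(16-1)!/2 = 1307674368000/2 = 653837184000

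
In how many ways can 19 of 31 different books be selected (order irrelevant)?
C(31,19) = 31!/(19!×12!) = 141120525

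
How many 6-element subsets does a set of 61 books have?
C(61,6) = 61!/(6!×55!) = 55525372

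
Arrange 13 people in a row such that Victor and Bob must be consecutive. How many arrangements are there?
Treat the 2 as one block: (13-2+1)! × 2! = 479001600 × 2 = 958003200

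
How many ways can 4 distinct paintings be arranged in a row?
4! = 24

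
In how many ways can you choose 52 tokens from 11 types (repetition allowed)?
C(52+11-1, 11-1) = C(62, 10) = 107518933731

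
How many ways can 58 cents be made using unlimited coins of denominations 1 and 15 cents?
Coefficient of x^58 in 1/(1-x^1) · 1/(1-x^15). Use j coins of 15 for j = 0..⌊58/15⌋ = 3, the rest in 1s: 3 + 1 = 4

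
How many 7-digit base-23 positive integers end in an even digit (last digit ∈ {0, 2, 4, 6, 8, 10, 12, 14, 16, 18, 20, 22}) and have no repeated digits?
Last∈{0,2,4,6,8,10,12,14,16,18,20,22}. Last=0: 53721360. Last nonzero: 11×21×P(21,5) = 564074280. Total = 617795640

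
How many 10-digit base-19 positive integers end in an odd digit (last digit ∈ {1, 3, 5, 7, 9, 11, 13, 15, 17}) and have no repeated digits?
Last∈{1,3,5,7,9,11,13,15,17}. Last=0: 0. Last nonzero: 9×17×P(17,8) = 149967417600. Total = 149967417600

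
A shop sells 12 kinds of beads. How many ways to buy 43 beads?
C(43+12-1, 12-1) = C(54, 11) = 95722852680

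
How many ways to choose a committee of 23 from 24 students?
C(24,23) = 24!/(23!×1!) = 24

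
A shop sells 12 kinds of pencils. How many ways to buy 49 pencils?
C(49+12-1, 12-1) = C(60, 11) = 342700125300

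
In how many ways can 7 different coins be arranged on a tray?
7! = 5040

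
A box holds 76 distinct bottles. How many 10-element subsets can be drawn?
C(76,10) = 76!/(10!×66!) = 954526728530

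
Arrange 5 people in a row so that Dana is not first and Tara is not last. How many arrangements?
By inclusion-exclusion: 5! - 2×(5-1)! + (5-2)! = 120 - 48 + 6 = 78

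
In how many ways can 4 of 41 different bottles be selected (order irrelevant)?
C(41,4) = 41!/(4!×37!) = 101270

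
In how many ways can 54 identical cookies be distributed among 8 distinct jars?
C(54+8-1, 8-1) = C(61, 7) = 436270780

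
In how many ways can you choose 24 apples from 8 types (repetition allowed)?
C(24+8-1, 8-1) = C(31, 7) = 2629575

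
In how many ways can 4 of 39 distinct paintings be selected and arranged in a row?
P(39,4) = 39!/(39-4)! = 1974024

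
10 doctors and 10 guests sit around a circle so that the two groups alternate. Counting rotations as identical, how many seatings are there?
Fix one of the doctors: (10-1)! ways for the remaining doctors, × 10! ways for the guests = 362880 × 3628800 = 1316818944000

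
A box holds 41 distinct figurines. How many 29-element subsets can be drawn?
C(41,29) = 41!/(29!×12!) = 7898654920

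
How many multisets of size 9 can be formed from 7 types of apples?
C(9+7-1, 7-1) = C(15, 6) = 5005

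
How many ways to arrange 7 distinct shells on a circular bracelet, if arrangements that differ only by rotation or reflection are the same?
(7-1)!/2 = 720/2 = 360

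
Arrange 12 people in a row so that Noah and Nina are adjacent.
Treat as block: (12-1)! × 2! = 39916800 × 2 = 79833600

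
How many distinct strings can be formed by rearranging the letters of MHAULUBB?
8! / (1! × 2! × 1! × 2! × 1! × 1!) = 10080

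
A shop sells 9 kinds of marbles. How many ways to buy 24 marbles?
C(24+9-1, 9-1) = C(32, 8) = 10518300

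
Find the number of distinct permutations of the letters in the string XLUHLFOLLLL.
11! / (1! × 1! × 6! × 1! × 1! × 1!) = 55440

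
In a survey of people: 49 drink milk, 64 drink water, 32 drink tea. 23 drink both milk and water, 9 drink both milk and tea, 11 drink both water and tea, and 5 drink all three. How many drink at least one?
|A∪B∪C| = 49+64+32-23-9-11+5 = 107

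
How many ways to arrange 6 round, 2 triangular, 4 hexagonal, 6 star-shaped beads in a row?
18! / (6! × 2! × 4! × 6!) = 257297040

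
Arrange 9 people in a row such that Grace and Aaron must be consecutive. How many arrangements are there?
Treat the 2 as one block: (9-2+1)! × 2! = 40320 × 2 = 80640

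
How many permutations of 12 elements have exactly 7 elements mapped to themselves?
Choose the 7 fixed points C(12,7) = 792, derange the rest: !5 = Σ_{j=0}^{5} (-1)^j·5!/j! = 120 - 120 + 60 - 20 + 5 - 1 = 44. Product = 792 × 44 = 34848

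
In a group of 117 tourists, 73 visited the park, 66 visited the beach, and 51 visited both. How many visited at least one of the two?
|A∪B| = |A| + |B| - |A∩B| = 73 + 66 - 51 = 88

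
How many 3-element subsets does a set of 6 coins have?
C(6,3) = 6!/(3!×3!) = 20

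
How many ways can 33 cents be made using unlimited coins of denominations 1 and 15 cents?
Coefficient of x^33 in 1/(1-x^1) · 1/(1-x^15). Use j coins of 15 for j = 0..⌊33/15⌋ = 2, the rest in 1s: 2 + 1 = 3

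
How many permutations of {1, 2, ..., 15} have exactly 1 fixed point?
Choose the 1 fixed point C(15,1) = 15, derange the rest: !14 = Σ_{j=0}^{14} (-1)^j·14!/j! = 87178291200 - 87178291200 + 43589145600 - 14529715200 + 3632428800 - 726485760 + 121080960 - 17297280 + 2162160 - 240240 + 24024 - 2184 + 182 - 14 + 1 = 32071101049. Product = 15 × 32071101049 = 481066515735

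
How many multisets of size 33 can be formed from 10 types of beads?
C(33+10-1, 10-1) = C(42, 9) = 445891810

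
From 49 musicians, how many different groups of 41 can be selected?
C(49,41) = 49!/(41!×8!) = 450978066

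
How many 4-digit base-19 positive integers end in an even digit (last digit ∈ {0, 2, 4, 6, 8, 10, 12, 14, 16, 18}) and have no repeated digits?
Last∈{0,2,4,6,8,10,12,14,16,18}. Last=0: 4896. Last nonzero: 9×17×P(17,2) = 41616. Total = 46512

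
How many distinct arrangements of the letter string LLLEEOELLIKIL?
13! / (2! × 1! × 1! × 3! × 6!) = 720720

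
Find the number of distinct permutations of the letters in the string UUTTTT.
6! / (2! × 4!) = 15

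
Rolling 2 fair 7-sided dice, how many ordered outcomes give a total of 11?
Coefficient of x^11 in (x + x² + ... + x^7)^2. By inclusion-exclusion on dice exceeding 7: Σ_j (-1)^j C(2,j)·C(11-1-7j, 1) = C(2,0)·C(10,1) - C(2,1)·C(3,1) = 1·10 - 2·3 = 4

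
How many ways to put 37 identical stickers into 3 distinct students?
C(37+3-1, 3-1) = C(39, 2) = 741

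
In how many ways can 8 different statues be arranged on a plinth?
8! = 40320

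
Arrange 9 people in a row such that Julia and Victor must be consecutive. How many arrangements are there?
Treat the 2 as one block: (9-2+1)! × 2! = 40320 × 2 = 80640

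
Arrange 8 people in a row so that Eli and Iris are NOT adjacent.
Total - adjacent = 8! - (8-1)!×2 = 40320 - 10080 = 30240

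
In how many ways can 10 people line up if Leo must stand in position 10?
Fix one position: (10-1)! = 362880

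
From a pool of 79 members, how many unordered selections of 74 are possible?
C(79,74) = 79!/(74!×5!) = 22537515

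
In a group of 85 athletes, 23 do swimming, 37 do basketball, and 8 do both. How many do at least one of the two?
|A∪B| = |A| + |B| - |A∩B| = 23 + 37 - 8 = 52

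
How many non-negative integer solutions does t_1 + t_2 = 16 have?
C(16+2-1, 2-1) = C(17, 1) = 17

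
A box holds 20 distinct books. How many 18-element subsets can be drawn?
C(20,18) = 20!/(18!×2!) = 190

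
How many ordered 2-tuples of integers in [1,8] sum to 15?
Coefficient of x^15 in (x + x² + ... + x^8)^2. By inclusion-exclusion on dice exceeding 8: Σ_j (-1)^j C(2,j)·C(15-1-8j, 1) = C(2,0)·C(14,1) - C(2,1)·C(6,1) = 1·14 - 2·6 = 2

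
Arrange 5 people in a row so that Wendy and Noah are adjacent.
Treat as block: (5-1)! × 2! = 24 × 2 = 48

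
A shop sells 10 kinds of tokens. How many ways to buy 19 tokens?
C(19+10-1, 10-1) = C(28, 9) = 6906900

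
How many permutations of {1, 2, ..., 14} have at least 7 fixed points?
Exactly j fixed points: C(14,j)·!(14-j); sum over j ≥ 7 (derangement numbers via !m = (m-1)·(!(m-1) + !(m-2)): !0..!7 = 1, 0, 1, 2, 9, 44, 265, 1854). Σ_{j=7}^{14} C(14,j)·!(14-j) = C(14,7)·!7 + C(14,8)·!6 + C(14,9)·!5 + C(14,10)·!4 + C(14,11)·!3 + C(14,12)·!2 + C(14,13)·!1 + C(14,14)·!0 = 3432·1854 + 3003·265 + 2002·44 + 1001·9 + 364·2 + 91·1 + 14·0 + 1·1 = 7256640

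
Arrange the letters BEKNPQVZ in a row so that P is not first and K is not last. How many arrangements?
By inclusion-exclusion: 8! - 2×(8-1)! + (8-2)! = 40320 - 10080 + 720 = 30960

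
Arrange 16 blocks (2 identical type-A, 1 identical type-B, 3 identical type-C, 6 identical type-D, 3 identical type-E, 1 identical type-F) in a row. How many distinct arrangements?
16! / (2! × 1! × 3! × 6! × 3! × 1!) = 403603200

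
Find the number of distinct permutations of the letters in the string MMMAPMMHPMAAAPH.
15! / (4! × 6! × 3! × 2!) = 6306300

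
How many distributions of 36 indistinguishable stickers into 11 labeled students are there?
C(36+11-1, 11-1) = C(46, 10) = 4076350421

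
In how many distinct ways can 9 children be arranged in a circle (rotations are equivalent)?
Circular: fix one position, arrange the rest. (9-1)! = 40320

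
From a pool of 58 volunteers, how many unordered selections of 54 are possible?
C(58,54) = 58!/(54!×4!) = 424270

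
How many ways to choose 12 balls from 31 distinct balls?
C(31,12) = 31!/(12!×19!) = 141120525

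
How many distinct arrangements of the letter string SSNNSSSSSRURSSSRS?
17! / (11! × 3! × 2! × 1!) = 742560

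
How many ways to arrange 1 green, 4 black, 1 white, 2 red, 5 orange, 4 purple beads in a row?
17! / (1! × 4! × 1! × 2! × 5! × 4!) = 2572970400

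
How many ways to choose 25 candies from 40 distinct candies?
C(40,25) = 40!/(25!×15!) = 40225345056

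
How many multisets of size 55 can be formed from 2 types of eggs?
C(55+2-1, 2-1) = C(56, 1) = 56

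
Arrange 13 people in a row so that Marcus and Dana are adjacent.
Treat as block: (13-1)! × 2! = 479001600 × 2 = 958003200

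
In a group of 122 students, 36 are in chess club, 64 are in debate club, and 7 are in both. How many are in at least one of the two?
|A∪B| = |A| + |B| - |A∩B| = 36 + 64 - 7 = 93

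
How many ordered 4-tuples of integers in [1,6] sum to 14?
Coefficient of x^14 in (x + x² + ... + x^6)^4. By inclusion-exclusion on dice exceeding 6: Σ_j (-1)^j C(4,j)·C(14-1-6j, 3) = C(4,0)·C(13,3) - C(4,1)·C(7,3) = 1·286 - 4·35 = 146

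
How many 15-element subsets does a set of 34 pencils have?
C(34,15) = 34!/(15!×19!) = 1855967520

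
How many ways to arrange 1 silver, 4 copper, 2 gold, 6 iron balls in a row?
13! / (1! × 4! × 2! × 6!) = 180180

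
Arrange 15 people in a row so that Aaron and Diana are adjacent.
Treat as block: (15-1)! × 2! = 87178291200 × 2 = 174356582400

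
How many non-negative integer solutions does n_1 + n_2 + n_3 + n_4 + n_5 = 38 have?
C(38+5-1, 5-1) = C(42, 4) = 111930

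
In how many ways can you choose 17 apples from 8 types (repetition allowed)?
C(17+8-1, 8-1) = C(24, 7) = 346104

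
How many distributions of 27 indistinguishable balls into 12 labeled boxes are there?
C(27+12-1, 12-1) = C(38, 11) = 1203322288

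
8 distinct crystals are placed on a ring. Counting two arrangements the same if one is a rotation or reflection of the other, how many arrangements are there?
(8-1)!/2 = 5040/2 = 2520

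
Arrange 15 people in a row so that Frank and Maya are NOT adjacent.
Total - adjacent = 15! - (15-1)!×2 = 1307674368000 - 174356582400 = 1133317785600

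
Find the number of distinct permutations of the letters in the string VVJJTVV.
7! / (2! × 1! × 4!) = 105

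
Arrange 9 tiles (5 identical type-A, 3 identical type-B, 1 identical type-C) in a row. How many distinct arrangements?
9! / (5! × 3! × 1!) = 504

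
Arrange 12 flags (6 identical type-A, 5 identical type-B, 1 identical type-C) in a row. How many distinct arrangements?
12! / (6! × 5! × 1!) = 5544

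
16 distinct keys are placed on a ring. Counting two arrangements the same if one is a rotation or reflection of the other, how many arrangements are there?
(16-1)!/2 = 1307674368000/2 = 653837184000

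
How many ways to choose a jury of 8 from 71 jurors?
C(71,8) = 71!/(8!×63!) = 10639125640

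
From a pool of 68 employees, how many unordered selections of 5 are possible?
C(68,5) = 68!/(5!×63!) = 10424128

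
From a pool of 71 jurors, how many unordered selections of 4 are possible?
C(71,4) = 71!/(4!×67!) = 971635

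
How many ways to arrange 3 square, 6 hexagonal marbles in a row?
9! / (3! × 6!) = 84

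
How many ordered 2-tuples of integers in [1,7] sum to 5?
Coefficient of x^5 in (x + x² + ... + x^7)^2. By inclusion-exclusion on dice exceeding 7: Σ_j (-1)^j C(2,j)·C(5-1-7j, 1) = C(2,0)·C(4,1) = 1·4 = 4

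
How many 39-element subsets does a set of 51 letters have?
C(51,39) = 51!/(39!×12!) = 158753389900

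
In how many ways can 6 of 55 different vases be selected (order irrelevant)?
C(55,6) = 55!/(6!×49!) = 28989675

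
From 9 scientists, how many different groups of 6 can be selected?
C(9,6) = 9!/(6!×3!) = 84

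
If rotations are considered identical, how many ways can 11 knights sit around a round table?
Circular: fix one position, arrange the rest. (11-1)! = 3628800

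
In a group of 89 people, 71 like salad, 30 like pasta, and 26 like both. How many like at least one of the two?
|A∪B| = |A| + |B| - |A∩B| = 71 + 30 - 26 = 75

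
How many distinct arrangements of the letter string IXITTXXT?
8! / (3! × 3! × 2!) = 560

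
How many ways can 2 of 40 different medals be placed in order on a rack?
P(40,2) = 40!/(40-2)! = 1560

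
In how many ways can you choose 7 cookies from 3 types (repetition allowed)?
C(7+3-1, 3-1) = C(9, 2) = 36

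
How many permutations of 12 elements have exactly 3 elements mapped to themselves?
Choose the 3 fixed points C(12,3) = 220, derange the rest: !9 = Σ_{j=0}^{9} (-1)^j·9!/j! = 362880 - 362880 + 181440 - 60480 + 15120 - 3024 + 504 - 72 + 9 - 1 = 133496. Product = 220 × 133496 = 29369120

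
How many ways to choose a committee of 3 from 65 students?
C(65,3) = 65!/(3!×62!) = 43680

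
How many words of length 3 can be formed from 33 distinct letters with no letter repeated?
P(33,3) = 33!/(33-3)! = 32736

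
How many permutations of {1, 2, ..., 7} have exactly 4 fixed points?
Choose the 4 fixed points C(7,4) = 35, derange the rest: !3 = Σ_{j=0}^{3} (-1)^j·3!/j! = 6 - 6 + 3 - 1 = 2. Product = 35 × 2 = 70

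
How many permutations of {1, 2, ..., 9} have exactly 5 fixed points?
Choose the 5 fixed points C(9,5) = 126, derange the rest: !4 = Σ_{j=0}^{4} (-1)^j·4!/j! = 24 - 24 + 12 - 4 + 1 = 9. Product = 126 × 9 = 1134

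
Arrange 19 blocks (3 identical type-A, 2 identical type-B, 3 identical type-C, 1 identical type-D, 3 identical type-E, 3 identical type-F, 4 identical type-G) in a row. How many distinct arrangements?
19! / (3! × 2! × 3! × 1! × 3! × 3! × 4!) = 1955457504000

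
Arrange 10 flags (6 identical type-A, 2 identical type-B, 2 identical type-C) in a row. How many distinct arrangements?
10! / (6! × 2! × 2!) = 1260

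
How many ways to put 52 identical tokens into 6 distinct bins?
C(52+6-1, 6-1) = C(57, 5) = 4187106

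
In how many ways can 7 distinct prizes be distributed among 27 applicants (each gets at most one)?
P(27,7) = 27!/(27-7)! = 4475671200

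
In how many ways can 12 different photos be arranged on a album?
12! = 479001600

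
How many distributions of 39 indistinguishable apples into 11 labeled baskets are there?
C(39+11-1, 11-1) = C(49, 10) = 8217822536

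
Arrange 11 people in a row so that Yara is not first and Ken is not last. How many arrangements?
By inclusion-exclusion: 11! - 2×(11-1)! + (11-2)! = 39916800 - 7257600 + 362880 = 33022080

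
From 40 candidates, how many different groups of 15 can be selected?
C(40,15) = 40!/(15!×25!) = 40225345056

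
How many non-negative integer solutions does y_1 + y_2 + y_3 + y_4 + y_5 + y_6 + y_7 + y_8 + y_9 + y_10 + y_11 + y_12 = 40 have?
C(40+12-1, 12-1) = C(51, 11) = 47626016970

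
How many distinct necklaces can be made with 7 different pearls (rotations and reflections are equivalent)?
(7-1)!/2 = 720/2 = 360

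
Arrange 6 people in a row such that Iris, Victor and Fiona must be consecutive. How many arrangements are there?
Treat the 3 as one block: (6-3+1)! × 3! = 24 × 6 = 144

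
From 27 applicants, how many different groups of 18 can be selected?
C(27,18) = 27!/(18!×9!) = 4686825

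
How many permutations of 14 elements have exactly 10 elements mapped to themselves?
Choose the 10 fixed points C(14,10) = 1001, derange the rest: !4 = Σ_{j=0}^{4} (-1)^j·4!/j! = 24 - 24 + 12 - 4 + 1 = 9. Product = 1001 × 9 = 9009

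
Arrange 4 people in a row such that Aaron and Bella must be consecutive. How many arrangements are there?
Treat the 2 as one block: (4-2+1)! × 2! = 6 × 2 = 12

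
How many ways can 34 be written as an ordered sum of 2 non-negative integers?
C(34+2-1, 2-1) = C(35, 1) = 35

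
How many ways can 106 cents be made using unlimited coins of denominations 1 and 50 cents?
Coefficient of x^106 in 1/(1-x^1) · 1/(1-x^50). Use j coins of 50 for j = 0..⌊106/50⌋ = 2, the rest in 1s: 2 + 1 = 3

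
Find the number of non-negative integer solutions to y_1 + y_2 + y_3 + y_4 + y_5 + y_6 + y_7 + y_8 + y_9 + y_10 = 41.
C(41+10-1, 10-1) = C(50, 9) = 2505433700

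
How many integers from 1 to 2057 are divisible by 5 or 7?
⌊2057/5⌋ + ⌊2057/7⌋ - ⌊2057/35⌋ = 411 + 293 - 58 = 646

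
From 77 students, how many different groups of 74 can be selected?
C(77,74) = 77!/(74!×3!) = 73150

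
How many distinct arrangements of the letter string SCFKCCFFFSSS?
12! / (4! × 1! × 3! × 4!) = 138600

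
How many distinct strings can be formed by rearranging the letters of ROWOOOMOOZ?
10! / (6! × 1! × 1! × 1! × 1!) = 5040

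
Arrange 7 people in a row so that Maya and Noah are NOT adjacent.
Total - adjacent = 7! - (7-1)!×2 = 5040 - 1440 = 3600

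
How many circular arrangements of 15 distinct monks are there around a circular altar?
Circular: fix one position, arrange the rest. (15-1)! = 87178291200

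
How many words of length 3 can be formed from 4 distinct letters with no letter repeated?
P(4,3) = 4!/(4-3)! = 24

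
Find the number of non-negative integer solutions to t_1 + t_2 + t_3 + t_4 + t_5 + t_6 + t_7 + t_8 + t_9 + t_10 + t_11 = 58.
C(58+11-1, 11-1) = C(68, 10) = 290752384208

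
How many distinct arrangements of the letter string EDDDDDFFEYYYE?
13! / (2! × 3! × 3! × 5!) = 720720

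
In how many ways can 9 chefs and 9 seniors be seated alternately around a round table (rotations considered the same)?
Fix one of the chefs: (9-1)! ways for the remaining chefs, × 9! ways for the seniors = 40320 × 362880 = 14631321600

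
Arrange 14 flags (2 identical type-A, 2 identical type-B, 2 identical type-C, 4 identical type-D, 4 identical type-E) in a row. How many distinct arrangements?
14! / (2! × 2! × 2! × 4! × 4!) = 18918900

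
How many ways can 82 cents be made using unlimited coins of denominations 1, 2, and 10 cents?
Coefficient of x^82 in 1/(1-x^1) · 1/(1-x^2) · 1/(1-x^10). Case on j = number of 10-cent coins (j = 0..8); remainder r = 82 - 10j is made from {1,2} in ⌊r/2⌋+1 ways. r = 82, 72, 62, 52, 42, 32, 22, 12, 2 → 42 + 37 + 32 + 27 + 22 + 17 + 12 + 7 + 2 = 198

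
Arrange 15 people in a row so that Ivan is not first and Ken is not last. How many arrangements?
By inclusion-exclusion: 15! - 2×(15-1)! + (15-2)! = 1307674368000 - 174356582400 + 6227020800 = 1139544806400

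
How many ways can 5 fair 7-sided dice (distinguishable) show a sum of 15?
Coefficient of x^15 in (x + x² + ... + x^7)^5. By inclusion-exclusion on dice exceeding 7: Σ_j (-1)^j C(5,j)·C(15-1-7j, 4) = C(5,0)·C(14,4) - C(5,1)·C(7,4) = 1·1001 - 5·35 = 826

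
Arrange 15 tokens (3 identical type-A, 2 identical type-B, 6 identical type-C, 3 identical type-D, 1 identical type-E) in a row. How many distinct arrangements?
15! / (3! × 2! × 6! × 3! × 1!) = 25225200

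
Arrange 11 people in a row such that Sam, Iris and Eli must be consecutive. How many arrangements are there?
Treat the 3 as one block: (11-3+1)! × 3! = 362880 × 6 = 2177280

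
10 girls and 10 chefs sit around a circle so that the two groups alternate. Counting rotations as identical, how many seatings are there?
Fix one of the girls: (10-1)! ways for the remaining girls, × 10! ways for the chefs = 362880 × 3628800 = 1316818944000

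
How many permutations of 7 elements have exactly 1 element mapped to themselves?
Choose the 1 fixed point C(7,1) = 7, derange the rest: !6 = Σ_{j=0}^{6} (-1)^j·6!/j! = 720 - 720 + 360 - 120 + 30 - 6 + 1 = 265. Product = 7 × 265 = 1855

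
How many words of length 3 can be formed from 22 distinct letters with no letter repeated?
P(22,3) = 22!/(22-3)! = 9240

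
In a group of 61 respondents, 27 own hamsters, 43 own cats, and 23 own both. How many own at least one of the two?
|A∪B| = |A| + |B| - |A∩B| = 27 + 43 - 23 = 47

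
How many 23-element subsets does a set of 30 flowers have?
C(30,23) = 30!/(23!×7!) = 2035800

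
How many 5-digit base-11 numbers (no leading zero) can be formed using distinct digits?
First digit: 10 choices (nonzero). Then descending: 10 × 10 × 9 × 8 × 7 = 50400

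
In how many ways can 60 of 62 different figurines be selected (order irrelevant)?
C(62,60) = 62!/(60!×2!) = 1891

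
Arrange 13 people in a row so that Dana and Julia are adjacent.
Treat as block: (13-1)! × 2! = 479001600 × 2 = 958003200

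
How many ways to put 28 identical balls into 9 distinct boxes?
C(28+9-1, 9-1) = C(36, 8) = 30260340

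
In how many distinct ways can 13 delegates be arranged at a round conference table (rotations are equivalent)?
Circular: fix one position, arrange the rest. (13-1)! = 479001600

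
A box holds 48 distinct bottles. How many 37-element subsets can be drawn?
C(48,37) = 48!/(37!×11!) = 22595200368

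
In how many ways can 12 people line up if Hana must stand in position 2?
Fix one position: (12-1)! = 39916800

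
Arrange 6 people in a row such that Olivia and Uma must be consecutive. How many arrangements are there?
Treat the 2 as one block: (6-2+1)! × 2! = 120 × 2 = 240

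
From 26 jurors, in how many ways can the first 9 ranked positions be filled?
P(26,9) = 26!/(26-9)! = 1133836704000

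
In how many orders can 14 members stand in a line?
14! = 87178291200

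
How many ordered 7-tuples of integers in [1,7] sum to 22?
Coefficient of x^22 in (x + x² + ... + x^7)^7. By inclusion-exclusion on dice exceeding 7: Σ_j (-1)^j C(7,j)·C(22-1-7j, 6) = C(7,0)·C(21,6) - C(7,1)·C(14,6) + C(7,2)·C(7,6) = 1·54264 - 7·3003 + 21·7 = 33390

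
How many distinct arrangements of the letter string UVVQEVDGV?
9! / (1! × 4! × 1! × 1! × 1! × 1!) = 15120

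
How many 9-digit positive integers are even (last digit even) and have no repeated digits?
Last∈{0,2,4,6,8}. Last=0: 362880. Last nonzero: 4×8×P(8,7) = 1290240. Total = 1653120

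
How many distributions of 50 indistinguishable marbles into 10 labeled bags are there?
C(50+10-1, 10-1) = C(59, 9) = 12565671261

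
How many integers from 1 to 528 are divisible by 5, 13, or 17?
⌊528/5⌋+⌊528/13⌋+⌊528/17⌋ - ⌊528/65⌋-⌊528/85⌋-⌊528/221⌋ + ⌊528/1105⌋ = 105+40+31 - 8-6-2 + 0 = 160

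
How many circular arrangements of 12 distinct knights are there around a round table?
Circular: fix one position, arrange the rest. (12-1)! = 39916800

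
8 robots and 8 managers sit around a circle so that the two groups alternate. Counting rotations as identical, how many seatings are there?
Fix one of the robots: (8-1)! ways for the remaining robots, × 8! ways for the managers = 5040 × 40320 = 203212800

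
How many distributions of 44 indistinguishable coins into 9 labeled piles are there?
C(44+9-1, 9-1) = C(52, 8) = 752538150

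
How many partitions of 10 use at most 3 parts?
By conjugation, equals partitions of 10 into parts ≤ 3. Let r_j(i) = number of partitions of i into parts ≤ j, for i = 0..10. r_1(i) = 1 for all i; r_j(i) = r_{j-1}(i) + r_j(i-j). Rows j = 2..3: ≤2: 1 1 2 2 3 3 4 4 5 5 6; ≤3: 1 1 2 3 4 5 7 8 10 12 14. r_3(10) = 14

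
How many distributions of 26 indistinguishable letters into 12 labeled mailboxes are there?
C(26+12-1, 12-1) = C(37, 11) = 854992152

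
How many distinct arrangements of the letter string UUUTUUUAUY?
10! / (1! × 7! × 1! × 1!) = 720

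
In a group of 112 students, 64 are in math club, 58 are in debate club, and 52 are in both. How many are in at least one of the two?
|A∪B| = |A| + |B| - |A∩B| = 64 + 58 - 52 = 70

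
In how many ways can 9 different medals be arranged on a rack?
9! = 362880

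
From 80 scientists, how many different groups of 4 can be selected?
C(80,4) = 80!/(4!×76!) = 1581580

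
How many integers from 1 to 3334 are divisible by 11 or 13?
⌊3334/11⌋ + ⌊3334/13⌋ - ⌊3334/143⌋ = 303 + 256 - 23 = 536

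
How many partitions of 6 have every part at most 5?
Let r_j(i) = number of partitions of i into parts ≤ j, for i = 0..6. r_1(i) = 1 for all i; r_j(i) = r_{j-1}(i) + r_j(i-j). Rows j = 2..5: ≤2: 1 1 2 2 3 3 4; ≤3: 1 1 2 3 4 5 7; ≤4: 1 1 2 3 5 6 9; ≤5: 1 1 2 3 5 7 10. r_5(6) = 10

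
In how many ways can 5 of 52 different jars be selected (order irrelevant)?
C(52,5) = 52!/(5!×47!) = 2598960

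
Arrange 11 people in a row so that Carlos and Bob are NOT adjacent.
Total - adjacent = 11! - (11-1)!×2 = 39916800 - 7257600 = 32659200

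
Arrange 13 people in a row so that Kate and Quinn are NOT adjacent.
Total - adjacent = 13! - (13-1)!×2 = 6227020800 - 958003200 = 5269017600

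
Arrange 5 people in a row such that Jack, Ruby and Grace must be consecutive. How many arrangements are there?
Treat the 3 as one block: (5-3+1)! × 3! = 6 × 6 = 36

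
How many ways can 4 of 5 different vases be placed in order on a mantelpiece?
P(5,4) = 5!/(5-4)! = 120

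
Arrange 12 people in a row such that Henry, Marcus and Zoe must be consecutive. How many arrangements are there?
Treat the 3 as one block: (12-3+1)! × 3! = 3628800 × 6 = 21772800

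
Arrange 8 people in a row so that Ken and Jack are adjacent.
Treat as block: (8-1)! × 2! = 5040 × 2 = 10080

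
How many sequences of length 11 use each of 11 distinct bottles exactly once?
11! = 39916800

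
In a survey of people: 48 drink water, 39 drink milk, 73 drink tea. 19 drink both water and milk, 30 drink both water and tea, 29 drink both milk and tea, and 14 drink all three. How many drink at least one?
|A∪B∪C| = 48+39+73-19-30-29+14 = 96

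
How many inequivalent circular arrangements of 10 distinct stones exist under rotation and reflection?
(10-1)!/2 = 362880/2 = 181440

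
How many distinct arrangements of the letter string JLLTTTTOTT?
10! / (1! × 6! × 2! × 1!) = 2520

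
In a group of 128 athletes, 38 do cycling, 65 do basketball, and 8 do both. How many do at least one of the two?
|A∪B| = |A| + |B| - |A∩B| = 38 + 65 - 8 = 95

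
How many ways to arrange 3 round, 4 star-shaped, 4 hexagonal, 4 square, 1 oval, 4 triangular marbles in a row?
20! / (3! × 4! × 4! × 4! × 1! × 4!) = 1222160940000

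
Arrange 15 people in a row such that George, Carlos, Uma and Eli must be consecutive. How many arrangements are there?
Treat the 4 as one block: (15-4+1)! × 4! = 479001600 × 24 = 11496038400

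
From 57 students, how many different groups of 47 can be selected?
C(57,47) = 57!/(47!×10!) = 43183019880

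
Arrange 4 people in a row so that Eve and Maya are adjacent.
Treat as block: (4-1)! × 2! = 6 × 2 = 12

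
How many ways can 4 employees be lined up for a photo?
4! = 24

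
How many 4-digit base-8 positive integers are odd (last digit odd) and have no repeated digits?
Last∈{1,3,5,7}. Last=0: 0. Last nonzero: 4×6×P(6,2) = 720. Total = 720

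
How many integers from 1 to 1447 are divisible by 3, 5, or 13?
⌊1447/3⌋+⌊1447/5⌋+⌊1447/13⌋ - ⌊1447/15⌋-⌊1447/39⌋-⌊1447/65⌋ + ⌊1447/195⌋ = 482+289+111 - 96-37-22 + 7 = 734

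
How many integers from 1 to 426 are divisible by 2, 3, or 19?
⌊426/2⌋+⌊426/3⌋+⌊426/19⌋ - ⌊426/6⌋-⌊426/38⌋-⌊426/57⌋ + ⌊426/114⌋ = 213+142+22 - 71-11-7 + 3 = 291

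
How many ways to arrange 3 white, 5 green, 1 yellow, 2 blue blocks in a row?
11! / (3! × 5! × 1! × 2!) = 27720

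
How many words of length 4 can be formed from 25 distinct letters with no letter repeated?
P(25,4) = 25!/(25-4)! = 303600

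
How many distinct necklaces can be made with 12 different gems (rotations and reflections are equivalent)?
(12-1)!/2 = 39916800/2 = 19958400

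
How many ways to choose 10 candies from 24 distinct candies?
C(24,10) = 24!/(10!×14!) = 1961256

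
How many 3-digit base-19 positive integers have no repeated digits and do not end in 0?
Last digit: 18 nonzero choices. First digit: 17 (nonzero, ≠last). Middle 1: P(17,1) = 17. Total = 5202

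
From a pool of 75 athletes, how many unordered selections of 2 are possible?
C(75,2) = 75!/(2!×73!) = 2775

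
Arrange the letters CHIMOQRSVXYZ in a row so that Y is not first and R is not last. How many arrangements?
By inclusion-exclusion: 12! - 2×(12-1)! + (12-2)! = 479001600 - 79833600 + 3628800 = 402796800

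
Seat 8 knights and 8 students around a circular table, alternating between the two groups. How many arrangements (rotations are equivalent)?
Fix one of the knights: (8-1)! ways for the remaining knights, × 8! ways for the students = 5040 × 40320 = 203212800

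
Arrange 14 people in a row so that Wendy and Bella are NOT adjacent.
Total - adjacent = 14! - (14-1)!×2 = 87178291200 - 12454041600 = 74724249600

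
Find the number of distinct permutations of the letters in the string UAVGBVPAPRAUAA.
14! / (5! × 2! × 2! × 1! × 2! × 1! × 1!) = 90810720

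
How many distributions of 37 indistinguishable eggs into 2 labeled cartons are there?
C(37+2-1, 2-1) = C(38, 1) = 38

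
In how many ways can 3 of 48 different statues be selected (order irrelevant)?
C(48,3) = 48!/(3!×45!) = 17296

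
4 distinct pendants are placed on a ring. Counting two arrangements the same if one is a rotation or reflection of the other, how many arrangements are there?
(4-1)!/2 = 6/2 = 3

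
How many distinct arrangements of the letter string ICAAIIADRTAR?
12! / (4! × 1! × 1! × 3! × 1! × 2!) = 1663200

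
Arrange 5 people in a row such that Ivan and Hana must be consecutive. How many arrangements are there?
Treat the 2 as one block: (5-2+1)! × 2! = 24 × 2 = 48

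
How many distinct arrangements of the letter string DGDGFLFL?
8! / (2! × 2! × 2! × 2!) = 2520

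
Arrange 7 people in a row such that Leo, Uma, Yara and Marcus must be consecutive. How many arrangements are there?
Treat the 4 as one block: (7-4+1)! × 4! = 24 × 24 = 576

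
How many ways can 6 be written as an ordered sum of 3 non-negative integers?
C(6+3-1, 3-1) = C(8, 2) = 28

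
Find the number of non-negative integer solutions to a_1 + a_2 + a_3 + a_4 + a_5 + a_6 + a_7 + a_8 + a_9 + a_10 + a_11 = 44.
C(44+11-1, 11-1) = C(54, 10) = 23930713170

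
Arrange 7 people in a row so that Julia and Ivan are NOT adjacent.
Total - adjacent = 7! - (7-1)!×2 = 5040 - 1440 = 3600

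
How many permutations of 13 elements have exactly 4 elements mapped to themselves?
Choose the 4 fixed points C(13,4) = 715, derange the rest: !9 = Σ_{j=0}^{9} (-1)^j·9!/j! = 362880 - 362880 + 181440 - 60480 + 15120 - 3024 + 504 - 72 + 9 - 1 = 133496. Product = 715 × 133496 = 95449640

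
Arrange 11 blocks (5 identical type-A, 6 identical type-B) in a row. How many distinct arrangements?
11! / (5! × 6!) = 462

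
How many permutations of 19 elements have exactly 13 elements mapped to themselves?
Choose the 13 fixed points C(19,13) = 27132, derange the rest: !6 = Σ_{j=0}^{6} (-1)^j·6!/j! = 720 - 720 + 360 - 120 + 30 - 6 + 1 = 265. Product = 27132 × 265 = 7189980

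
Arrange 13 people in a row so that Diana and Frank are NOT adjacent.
Total - adjacent = 13! - (13-1)!×2 = 6227020800 - 958003200 = 5269017600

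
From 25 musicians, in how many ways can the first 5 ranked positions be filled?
P(25,5) = 25!/(25-5)! = 6375600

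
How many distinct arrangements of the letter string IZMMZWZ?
7! / (1! × 1! × 2! × 3!) = 420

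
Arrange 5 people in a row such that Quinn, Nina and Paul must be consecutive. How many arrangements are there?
Treat the 3 as one block: (5-3+1)! × 3! = 6 × 6 = 36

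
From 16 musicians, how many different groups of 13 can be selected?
C(16,13) = 16!/(13!×3!) = 560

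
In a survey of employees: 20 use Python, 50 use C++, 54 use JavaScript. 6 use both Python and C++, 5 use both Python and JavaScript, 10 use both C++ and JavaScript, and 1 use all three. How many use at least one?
|A∪B∪C| = 20+50+54-6-5-10+1 = 104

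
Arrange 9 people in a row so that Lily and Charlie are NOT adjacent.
Total - adjacent = 9! - (9-1)!×2 = 362880 - 80640 = 282240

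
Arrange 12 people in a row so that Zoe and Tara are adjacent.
Treat as block: (12-1)! × 2! = 39916800 × 2 = 79833600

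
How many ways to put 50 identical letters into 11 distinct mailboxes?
C(50+11-1, 11-1) = C(60, 10) = 75394027566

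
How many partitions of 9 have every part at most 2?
Let r_j(i) = number of partitions of i into parts ≤ j, for i = 0..9. r_1(i) = 1 for all i; r_j(i) = r_{j-1}(i) + r_j(i-j). Rows j = 2..2: ≤2: 1 1 2 2 3 3 4 4 5 5. r_2(9) = 5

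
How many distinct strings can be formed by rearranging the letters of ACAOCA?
6! / (3! × 1! × 2!) = 60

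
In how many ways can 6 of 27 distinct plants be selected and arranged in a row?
P(27,6) = 27!/(27-6)! = 213127200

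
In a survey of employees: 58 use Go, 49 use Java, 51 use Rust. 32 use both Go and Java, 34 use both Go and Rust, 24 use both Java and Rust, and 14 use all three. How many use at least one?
|A∪B∪C| = 58+49+51-32-34-24+14 = 82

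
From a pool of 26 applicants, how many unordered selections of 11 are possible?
C(26,11) = 26!/(11!×15!) = 7726160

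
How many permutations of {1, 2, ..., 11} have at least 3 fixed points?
Exactly j fixed points: C(11,j)·!(11-j); sum over j ≥ 3 (derangement numbers via !m = (m-1)·(!(m-1) + !(m-2)): !0..!8 = 1, 0, 1, 2, 9, 44, 265, 1854, 14833). Σ_{j=3}^{11} C(11,j)·!(11-j) = C(11,3)·!8 + C(11,4)·!7 + C(11,5)·!6 + C(11,6)·!5 + C(11,7)·!4 + C(11,8)·!3 + C(11,9)·!2 + C(11,10)·!1 + C(11,11)·!0 = 165·14833 + 330·1854 + 462·265 + 462·44 + 330·9 + 165·2 + 55·1 + 11·0 + 1·1 = 3205379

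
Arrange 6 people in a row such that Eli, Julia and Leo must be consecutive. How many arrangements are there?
Treat the 3 as one block: (6-3+1)! × 3! = 24 × 6 = 144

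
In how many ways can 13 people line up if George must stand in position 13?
Fix one position: (13-1)! = 479001600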